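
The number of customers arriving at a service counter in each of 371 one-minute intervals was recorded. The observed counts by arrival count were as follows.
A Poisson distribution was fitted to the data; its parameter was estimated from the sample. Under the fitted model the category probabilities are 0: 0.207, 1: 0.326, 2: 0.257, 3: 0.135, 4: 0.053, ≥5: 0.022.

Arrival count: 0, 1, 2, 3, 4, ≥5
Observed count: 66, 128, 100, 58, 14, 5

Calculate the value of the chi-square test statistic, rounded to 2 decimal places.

6.26

Expected counts E_i = n·p_i: 371×0.207 = 76.797, 371×0.326 = 120.946, 371×0.257 = 95.347, 371×0.135 = 50.085, 371×0.053 = 19.663, 371×0.022 = 8.162.
χ² = (66−76.797)²/76.797 + (128−120.946)²/120.946 + (100−95.347)²/95.347 + (58−50.085)²/50.085 + (14−19.663)²/19.663 + (5−8.162)²/8.162
   = 1.518 + 0.411 + 0.227 + 1.251 + 1.631 + 1.225
Sum = 6.26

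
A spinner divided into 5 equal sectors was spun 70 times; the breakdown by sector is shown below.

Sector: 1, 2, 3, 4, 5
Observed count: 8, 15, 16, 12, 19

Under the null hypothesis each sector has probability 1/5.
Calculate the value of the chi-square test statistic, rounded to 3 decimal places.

5.000

Under H₀ each category has probability 1/5, so each expected count is 70/5 = 14.
χ² = (8−14)²/14 + (15−14)²/14 + (16−14)²/14 + (12−14)²/14 + (19−14)²/14
   = 2.5714 + 0.0714 + 0.2857 + 0.2857 + 1.7857
Sum = 5.000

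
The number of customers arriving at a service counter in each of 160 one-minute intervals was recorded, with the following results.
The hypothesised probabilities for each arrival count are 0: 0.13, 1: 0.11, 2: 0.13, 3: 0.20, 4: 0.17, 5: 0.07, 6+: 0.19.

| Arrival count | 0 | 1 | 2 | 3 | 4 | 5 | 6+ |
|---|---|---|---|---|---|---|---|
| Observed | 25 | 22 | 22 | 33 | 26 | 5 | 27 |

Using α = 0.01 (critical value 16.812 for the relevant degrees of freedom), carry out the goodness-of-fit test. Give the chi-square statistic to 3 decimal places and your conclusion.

Expected counts E_i = n·p_i: 160×0.13 = 20.8, 160×0.11 = 17.6, 160×0.13 = 20.8, 160×0.20 = 32, 160×0.17 = 27.2, 160×0.07 = 11.2, 160×0.19 = 30.4.
χ² = (25−20.8)²/20.8 + (22−17.6)²/17.6 + (22−20.8)²/20.8 + (33−32)²/32 + (26−27.2)²/27.2 + (5−11.2)²/11.2 + (27−30.4)²/30.4
   = 0.8481 + 1.1000 + 0.0692 + 0.0313 + 0.0529 + 3.4321 + 0.3803
Sum = 5.914
df = 6. Since 5.914 < 16.812, we do not reject H₀.

5.914; do not reject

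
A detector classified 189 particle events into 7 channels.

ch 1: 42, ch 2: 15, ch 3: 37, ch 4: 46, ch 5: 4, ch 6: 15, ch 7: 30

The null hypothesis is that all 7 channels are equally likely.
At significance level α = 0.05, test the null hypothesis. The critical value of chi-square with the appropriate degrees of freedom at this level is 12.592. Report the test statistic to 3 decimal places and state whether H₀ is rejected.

56.000; reject

Under H₀ each category has probability 1/7, so each expected count is 189/7 = 27.
χ² = (42−27)²/27 + (15−27)²/27 + (37−27)²/27 + (46−27)²/27 + (4−27)²/27 + (15−27)²/27 + (30−27)²/27
   = 8.3333 + 5.3333 + 3.7037 + 13.3704 + 19.5926 + 5.3333 + 0.3333
Sum = 56.000
df = 6. Since 56.000 > 12.592, we reject H₀.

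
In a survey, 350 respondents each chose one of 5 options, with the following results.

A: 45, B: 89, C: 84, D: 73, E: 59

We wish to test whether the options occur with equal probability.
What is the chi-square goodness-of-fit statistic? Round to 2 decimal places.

18.74

Under H₀ each category has probability 1/5, so each expected count is 350/5 = 70.
cat         O        E   (O−E)²/E
A          45       70      8.929
B          89       70      5.157
C          84       70      2.800
D          73       70      0.129
E          59       70      1.729
Sum = 18.74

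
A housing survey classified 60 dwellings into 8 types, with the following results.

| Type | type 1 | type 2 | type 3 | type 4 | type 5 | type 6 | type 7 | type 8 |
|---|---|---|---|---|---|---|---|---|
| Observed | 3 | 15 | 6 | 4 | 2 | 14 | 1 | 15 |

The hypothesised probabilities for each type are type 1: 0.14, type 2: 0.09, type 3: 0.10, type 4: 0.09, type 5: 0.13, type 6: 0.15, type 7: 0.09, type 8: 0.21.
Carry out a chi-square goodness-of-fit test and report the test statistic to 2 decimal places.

Expected counts E_i = n·p_i: 60×0.14 = 8.4, 60×0.09 = 5.4, 60×0.10 = 6, 60×0.09 = 5.4, 60×0.13 = 7.8, 60×0.15 = 9, 60×0.09 = 5.4, 60×0.21 = 12.6.
type 1: (3 − 8.4)²/8.4 = 29.16/8.4 = 3.471
type 2: (15 − 5.4)²/5.4 = 92.16/5.4 = 17.067
type 3: (6 − 6)²/6 = 0/6 = 0.000
type 4: (4 − 5.4)²/5.4 = 1.96/5.4 = 0.363
type 5: (2 − 7.8)²/7.8 = 33.64/7.8 = 4.313
type 6: (14 − 9)²/9 = 25/9 = 2.778
type 7: (1 − 5.4)²/5.4 = 19.36/5.4 = 3.585
type 8: (15 − 12.6)²/12.6 = 5.76/12.6 = 0.457
Sum = 32.03

32.03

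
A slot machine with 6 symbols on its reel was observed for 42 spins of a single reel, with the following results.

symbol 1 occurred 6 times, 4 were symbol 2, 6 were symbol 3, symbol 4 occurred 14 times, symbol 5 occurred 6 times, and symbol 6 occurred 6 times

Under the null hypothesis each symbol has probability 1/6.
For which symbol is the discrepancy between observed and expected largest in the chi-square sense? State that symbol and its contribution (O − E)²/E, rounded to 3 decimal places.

symbol 4, 7.000

Expected count for each of the 6 categories: 42/6 = 7.
χ² = (6−7)²/7 + (4−7)²/7 + (6−7)²/7 + (14−7)²/7 + (6−7)²/7 + (6−7)²/7
   = 0.1429 + 1.2857 + 0.1429 + 7.0000 + 0.1429 + 0.1429
The largest term is for symbol 4: 7.000.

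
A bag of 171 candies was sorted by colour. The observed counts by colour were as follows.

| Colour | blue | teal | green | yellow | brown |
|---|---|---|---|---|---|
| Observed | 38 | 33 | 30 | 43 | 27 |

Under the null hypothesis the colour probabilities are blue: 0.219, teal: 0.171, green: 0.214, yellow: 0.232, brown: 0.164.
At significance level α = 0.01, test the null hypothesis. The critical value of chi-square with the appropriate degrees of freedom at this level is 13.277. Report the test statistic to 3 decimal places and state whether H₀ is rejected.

1.998; do not reject

Expected counts E_i = n·p_i: 171×0.219 = 37.449, 171×0.171 = 29.241, 171×0.214 = 36.594, 171×0.232 = 39.672, 171×0.164 = 28.044.
blue: (38 − 37.449)²/37.449 = 0.303601/37.449 = 0.0081
teal: (33 − 29.241)²/29.241 = 14.130081/29.241 = 0.4832
green: (30 − 36.594)²/36.594 = 43.480836/36.594 = 1.1882
yellow: (43 − 39.672)²/39.672 = 11.075584/39.672 = 0.2792
brown: (27 − 28.044)²/28.044 = 1.089936/28.044 = 0.0389
Sum = 1.998
df = 4. Since 1.998 < 13.277, we do not reject H₀.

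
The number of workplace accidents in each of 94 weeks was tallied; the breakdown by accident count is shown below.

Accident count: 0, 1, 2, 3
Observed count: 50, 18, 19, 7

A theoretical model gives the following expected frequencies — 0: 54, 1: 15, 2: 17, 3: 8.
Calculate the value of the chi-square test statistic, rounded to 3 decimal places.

1.257

cat         O        E   (O−E)²/E
0          50       54     0.2963
1          18       15     0.6000
2          19       17     0.2353
3           7        8     0.1250
Sum = 1.257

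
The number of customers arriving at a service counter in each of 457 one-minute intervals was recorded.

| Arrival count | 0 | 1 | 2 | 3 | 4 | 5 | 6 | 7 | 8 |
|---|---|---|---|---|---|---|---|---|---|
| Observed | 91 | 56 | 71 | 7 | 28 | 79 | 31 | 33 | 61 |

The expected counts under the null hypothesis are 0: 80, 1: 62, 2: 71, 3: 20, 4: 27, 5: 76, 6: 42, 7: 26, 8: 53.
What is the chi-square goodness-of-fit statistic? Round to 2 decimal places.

16.67

cat         O        E   (O−E)²/E
0          91       80      1.513
1          56       62      0.581
2          71       71      0.000
3           7       20      8.450
4          28       27      0.037
5          79       76      0.118
6          31       42      2.881
7          33       26      1.885
8          61       53      1.208
Sum = 16.67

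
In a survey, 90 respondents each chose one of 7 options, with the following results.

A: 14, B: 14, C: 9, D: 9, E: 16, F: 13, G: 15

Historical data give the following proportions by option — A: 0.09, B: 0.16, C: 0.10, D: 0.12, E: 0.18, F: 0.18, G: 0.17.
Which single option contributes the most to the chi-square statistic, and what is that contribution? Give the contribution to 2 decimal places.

A, 4.30

Expected counts E_i = n·p_i: 90×0.09 = 8.1, 90×0.16 = 14.4, 90×0.10 = 9, 90×0.12 = 10.8, 90×0.18 = 16.2, 90×0.18 = 16.2, 90×0.17 = 15.3.
cat         O        E   (O−E)²/E
A          14      8.1      4.298
B          14     14.4      0.011
C           9        9      0.000
D           9     10.8      0.300
E          16     16.2      0.002
F          13     16.2      0.632
G          15     15.3      0.006
The largest term is for A: 4.30.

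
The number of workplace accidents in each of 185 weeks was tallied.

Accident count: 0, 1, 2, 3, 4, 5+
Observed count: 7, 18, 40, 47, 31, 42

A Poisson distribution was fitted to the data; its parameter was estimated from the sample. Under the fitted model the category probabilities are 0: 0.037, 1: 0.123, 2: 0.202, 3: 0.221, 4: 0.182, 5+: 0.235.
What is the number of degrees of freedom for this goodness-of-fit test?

4

There are k = 6 categories and 1 parameter estimated from the data, so df = 6 − 1 − 1 = 4.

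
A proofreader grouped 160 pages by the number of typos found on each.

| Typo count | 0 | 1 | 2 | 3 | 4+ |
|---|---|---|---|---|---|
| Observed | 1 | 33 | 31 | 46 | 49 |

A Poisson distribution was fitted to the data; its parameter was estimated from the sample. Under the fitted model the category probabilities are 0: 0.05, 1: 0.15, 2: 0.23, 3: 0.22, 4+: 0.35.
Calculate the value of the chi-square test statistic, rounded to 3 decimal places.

14.603

Expected counts E_i = n·p_i: 160×0.05 = 8, 160×0.15 = 24, 160×0.23 = 36.8, 160×0.22 = 35.2, 160×0.35 = 56.
0: (1 − 8)²/8 = 49/8 = 6.1250
1: (33 − 24)²/24 = 81/24 = 3.3750
2: (31 − 36.8)²/36.8 = 33.64/36.8 = 0.9141
3: (46 − 35.2)²/35.2 = 116.64/35.2 = 3.3136
4+: (49 − 56)²/56 = 49/56 = 0.8750
Sum = 14.603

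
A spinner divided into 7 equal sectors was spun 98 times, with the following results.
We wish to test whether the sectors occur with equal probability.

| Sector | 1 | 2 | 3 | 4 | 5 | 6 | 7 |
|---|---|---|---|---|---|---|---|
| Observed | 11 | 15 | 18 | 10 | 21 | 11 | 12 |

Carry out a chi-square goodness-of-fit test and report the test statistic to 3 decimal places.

7.429

Expected count for each of the 7 categories: 98/7 = 14.
cat         O        E   (O−E)²/E
1          11       14     0.6429
2          15       14     0.0714
3          18       14     1.1429
4          10       14     1.1429
5          21       14     3.5000
6          11       14     0.6429
7          12       14     0.2857
Sum = 7.429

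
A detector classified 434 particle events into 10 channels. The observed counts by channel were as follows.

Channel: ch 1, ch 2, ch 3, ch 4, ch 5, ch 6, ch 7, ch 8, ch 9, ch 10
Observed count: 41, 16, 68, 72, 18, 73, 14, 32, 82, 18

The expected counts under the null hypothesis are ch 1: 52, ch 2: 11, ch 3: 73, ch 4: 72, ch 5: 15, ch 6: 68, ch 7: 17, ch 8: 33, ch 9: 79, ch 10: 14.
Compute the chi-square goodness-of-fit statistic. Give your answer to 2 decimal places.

cat         O        E   (O−E)²/E
ch 1       41       52      2.327
ch 2       16       11      2.273
ch 3       68       73      0.342
ch 4       72       72      0.000
ch 5       18       15      0.600
ch 6       73       68      0.368
ch 7       14       17      0.529
ch 8       32       33      0.030
ch 9       82       79      0.114
ch 10      18       14      1.143
Sum = 7.73

7.73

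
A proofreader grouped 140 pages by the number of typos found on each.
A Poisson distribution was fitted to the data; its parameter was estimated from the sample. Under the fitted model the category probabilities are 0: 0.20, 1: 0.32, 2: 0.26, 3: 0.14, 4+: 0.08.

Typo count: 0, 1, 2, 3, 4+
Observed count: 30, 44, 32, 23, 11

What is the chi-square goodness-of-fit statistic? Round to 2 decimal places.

Expected counts E_i = n·p_i: 140×0.20 = 28, 140×0.32 = 44.8, 140×0.26 = 36.4, 140×0.14 = 19.6, 140×0.08 = 11.2.
χ² = (30−28)²/28 + (44−44.8)²/44.8 + (32−36.4)²/36.4 + (23−19.6)²/19.6 + (11−11.2)²/11.2
   = 0.143 + 0.014 + 0.532 + 0.590 + 0.004
Sum = 1.28

1.28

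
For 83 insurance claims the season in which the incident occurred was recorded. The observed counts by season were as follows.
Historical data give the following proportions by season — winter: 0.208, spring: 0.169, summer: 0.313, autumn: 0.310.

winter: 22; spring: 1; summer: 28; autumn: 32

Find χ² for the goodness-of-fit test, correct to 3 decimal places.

Expected counts E_i = n·p_i: 83×0.208 = 17.264, 83×0.169 = 14.027, 83×0.313 = 25.979, 83×0.310 = 25.73.
winter: (22 − 17.264)²/17.264 = 22.429696/17.264 = 1.2992
spring: (1 − 14.027)²/14.027 = 169.702729/14.027 = 12.0983
summer: (28 − 25.979)²/25.979 = 4.084441/25.979 = 0.1572
autumn: (32 − 25.73)²/25.73 = 39.3129/25.73 = 1.5279
Sum = 15.083

15.083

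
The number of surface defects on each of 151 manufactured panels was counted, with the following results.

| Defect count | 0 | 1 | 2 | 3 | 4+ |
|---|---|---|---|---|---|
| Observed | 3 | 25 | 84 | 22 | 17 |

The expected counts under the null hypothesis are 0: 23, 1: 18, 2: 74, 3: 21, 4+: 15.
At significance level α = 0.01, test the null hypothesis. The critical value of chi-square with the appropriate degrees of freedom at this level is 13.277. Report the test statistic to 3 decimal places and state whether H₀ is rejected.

21.779; reject

χ² = (3−23)²/23 + (25−18)²/18 + (84−74)²/74 + (22−21)²/21 + (17−15)²/15
   = 17.3913 + 2.7222 + 1.3514 + 0.0476 + 0.2667
Sum = 21.779
df = 4. Since 21.779 > 13.277, we reject H₀.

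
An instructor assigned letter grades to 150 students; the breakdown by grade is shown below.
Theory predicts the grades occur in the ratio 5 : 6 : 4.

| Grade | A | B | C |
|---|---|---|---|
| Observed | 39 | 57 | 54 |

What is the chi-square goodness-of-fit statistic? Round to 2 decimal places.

Ratio total = 15. Expected counts: 150×5/15 = 50, 150×6/15 = 60, 150×4/15 = 40.
A: (39 − 50)²/50 = 121/50 = 2.420
B: (57 − 60)²/60 = 9/60 = 0.150
C: (54 − 40)²/40 = 196/40 = 4.900
Sum = 7.47

7.47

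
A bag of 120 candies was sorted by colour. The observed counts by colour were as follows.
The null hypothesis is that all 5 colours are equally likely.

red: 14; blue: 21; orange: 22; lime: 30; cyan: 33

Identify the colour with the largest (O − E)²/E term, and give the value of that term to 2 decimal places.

Expected count for each of the 5 categories: 120/5 = 24.
χ² = (14−24)²/24 + (21−24)²/24 + (22−24)²/24 + (30−24)²/24 + (33−24)²/24
   = 4.167 + 0.375 + 0.167 + 1.500 + 3.375
The largest term is for red: 4.17.

red, 4.17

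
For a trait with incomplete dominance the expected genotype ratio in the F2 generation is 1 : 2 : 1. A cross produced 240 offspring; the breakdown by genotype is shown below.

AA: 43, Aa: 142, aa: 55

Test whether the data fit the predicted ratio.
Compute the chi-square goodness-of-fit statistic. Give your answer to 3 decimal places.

9.267

Ratio total = 4. Expected counts: 240×1/4 = 60, 240×2/4 = 120, 240×1/4 = 60.
AA: (43 − 60)²/60 = 289/60 = 4.8167
Aa: (142 − 120)²/120 = 484/120 = 4.0333
aa: (55 − 60)²/60 = 25/60 = 0.4167
Sum = 9.267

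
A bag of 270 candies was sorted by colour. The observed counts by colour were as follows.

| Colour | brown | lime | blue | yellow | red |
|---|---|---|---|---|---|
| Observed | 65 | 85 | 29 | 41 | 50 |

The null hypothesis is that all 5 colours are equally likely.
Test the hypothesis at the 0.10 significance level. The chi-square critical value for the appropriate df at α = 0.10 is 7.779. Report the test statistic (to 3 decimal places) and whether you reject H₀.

Under H₀ each category has probability 1/5, so each expected count is 270/5 = 54.
brown: (65 − 54)²/54 = 121/54 = 2.2407
lime: (85 − 54)²/54 = 961/54 = 17.7963
blue: (29 − 54)²/54 = 625/54 = 11.5741
yellow: (41 − 54)²/54 = 169/54 = 3.1296
red: (50 − 54)²/54 = 16/54 = 0.2963
Sum = 35.037
df = 4. Since 35.037 > 7.779, we reject H₀.

35.037; reject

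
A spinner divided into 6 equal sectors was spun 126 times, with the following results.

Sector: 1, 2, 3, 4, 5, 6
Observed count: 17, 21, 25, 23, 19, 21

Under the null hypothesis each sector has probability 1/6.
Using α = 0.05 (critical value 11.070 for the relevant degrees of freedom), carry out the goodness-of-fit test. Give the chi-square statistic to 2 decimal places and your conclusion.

1.90; do not reject

Under H₀ each category has probability 1/6, so each expected count is 126/6 = 21.
χ² = (17−21)²/21 + (21−21)²/21 + (25−21)²/21 + (23−21)²/21 + (19−21)²/21 + (21−21)²/21
   = 0.762 + 0.000 + 0.762 + 0.190 + 0.190 + 0.000
Sum = 1.90
df = 5. Since 1.90 < 11.070, we do not reject H₀.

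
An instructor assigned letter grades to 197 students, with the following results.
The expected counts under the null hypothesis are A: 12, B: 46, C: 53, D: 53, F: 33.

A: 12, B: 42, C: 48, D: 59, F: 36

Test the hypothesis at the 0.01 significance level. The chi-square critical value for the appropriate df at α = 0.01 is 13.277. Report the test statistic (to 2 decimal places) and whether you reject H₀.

χ² = (12−12)²/12 + (42−46)²/46 + (48−53)²/53 + (59−53)²/53 + (36−33)²/33
   = 0.000 + 0.348 + 0.472 + 0.679 + 0.273
Sum = 1.77
df = 4. Since 1.77 < 13.277, we do not reject H₀.

1.77; do not reject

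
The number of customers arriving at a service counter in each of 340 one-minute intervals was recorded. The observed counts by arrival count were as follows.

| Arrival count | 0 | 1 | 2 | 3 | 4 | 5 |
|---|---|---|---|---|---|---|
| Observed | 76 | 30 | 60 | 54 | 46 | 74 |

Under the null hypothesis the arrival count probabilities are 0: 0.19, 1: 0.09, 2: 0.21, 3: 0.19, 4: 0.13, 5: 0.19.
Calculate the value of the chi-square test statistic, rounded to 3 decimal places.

7.024

Expected counts E_i = n·p_i: 340×0.19 = 64.6, 340×0.09 = 30.6, 340×0.21 = 71.4, 340×0.19 = 64.6, 340×0.13 = 44.2, 340×0.19 = 64.6.
cat         O        E   (O−E)²/E
0          76     64.6     2.0118
1          30     30.6     0.0118
2          60     71.4     1.8202
3          54     64.6     1.7393
4          46     44.2     0.0733
5          74     64.6     1.3678
Sum = 7.024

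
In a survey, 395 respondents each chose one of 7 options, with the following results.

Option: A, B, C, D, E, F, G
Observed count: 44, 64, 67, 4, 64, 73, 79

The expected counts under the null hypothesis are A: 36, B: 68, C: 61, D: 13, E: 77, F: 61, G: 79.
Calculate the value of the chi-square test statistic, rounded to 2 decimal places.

χ² = (44−36)²/36 + (64−68)²/68 + (67−61)²/61 + (4−13)²/13 + (64−77)²/77 + (73−61)²/61 + (79−79)²/79
   = 1.778 + 0.235 + 0.590 + 6.231 + 2.195 + 2.361 + 0.000
Sum = 13.39

13.39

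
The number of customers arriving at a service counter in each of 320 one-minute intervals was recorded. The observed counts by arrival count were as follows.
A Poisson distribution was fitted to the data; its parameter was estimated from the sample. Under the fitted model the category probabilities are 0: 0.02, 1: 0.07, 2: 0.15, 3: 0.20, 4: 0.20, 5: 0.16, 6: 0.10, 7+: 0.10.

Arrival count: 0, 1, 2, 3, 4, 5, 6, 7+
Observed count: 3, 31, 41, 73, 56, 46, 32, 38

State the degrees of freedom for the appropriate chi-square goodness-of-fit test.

6

There are k = 8 categories and 1 parameter estimated from the data, so df = 8 − 1 − 1 = 6.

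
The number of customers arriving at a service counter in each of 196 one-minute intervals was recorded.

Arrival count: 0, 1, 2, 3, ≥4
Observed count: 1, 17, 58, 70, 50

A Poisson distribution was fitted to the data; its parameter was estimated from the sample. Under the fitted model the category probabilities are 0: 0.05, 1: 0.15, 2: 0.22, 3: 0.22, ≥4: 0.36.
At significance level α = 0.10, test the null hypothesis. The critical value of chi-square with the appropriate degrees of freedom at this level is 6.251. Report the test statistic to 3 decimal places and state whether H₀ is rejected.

Expected counts E_i = n·p_i: 196×0.05 = 9.8, 196×0.15 = 29.4, 196×0.22 = 43.12, 196×0.22 = 43.12, 196×0.36 = 70.56.
χ² = (1−9.8)²/9.8 + (17−29.4)²/29.4 + (58−43.12)²/43.12 + (70−43.12)²/43.12 + (50−70.56)²/70.56
   = 7.9020 + 5.2299 + 5.1348 + 16.7564 + 5.9908
Sum = 41.014
df = 3. Since 41.014 > 6.251, we reject H₀.

41.014; reject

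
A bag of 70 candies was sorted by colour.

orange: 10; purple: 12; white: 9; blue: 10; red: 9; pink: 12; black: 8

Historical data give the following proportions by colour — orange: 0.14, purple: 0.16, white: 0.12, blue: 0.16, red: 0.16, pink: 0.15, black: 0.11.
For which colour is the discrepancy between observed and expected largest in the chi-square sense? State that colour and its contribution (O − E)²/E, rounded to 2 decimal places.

Expected counts E_i = n·p_i: 70×0.14 = 9.8, 70×0.16 = 11.2, 70×0.12 = 8.4, 70×0.16 = 11.2, 70×0.16 = 11.2, 70×0.15 = 10.5, 70×0.11 = 7.7.
orange: (10 − 9.8)²/9.8 = 0.04/9.8 = 0.004
purple: (12 − 11.2)²/11.2 = 0.64/11.2 = 0.057
white: (9 − 8.4)²/8.4 = 0.36/8.4 = 0.043
blue: (10 − 11.2)²/11.2 = 1.44/11.2 = 0.129
red: (9 − 11.2)²/11.2 = 4.84/11.2 = 0.432
pink: (12 − 10.5)²/10.5 = 2.25/10.5 = 0.214
black: (8 − 7.7)²/7.7 = 0.09/7.7 = 0.012
The largest term is for red: 0.43.

red, 0.43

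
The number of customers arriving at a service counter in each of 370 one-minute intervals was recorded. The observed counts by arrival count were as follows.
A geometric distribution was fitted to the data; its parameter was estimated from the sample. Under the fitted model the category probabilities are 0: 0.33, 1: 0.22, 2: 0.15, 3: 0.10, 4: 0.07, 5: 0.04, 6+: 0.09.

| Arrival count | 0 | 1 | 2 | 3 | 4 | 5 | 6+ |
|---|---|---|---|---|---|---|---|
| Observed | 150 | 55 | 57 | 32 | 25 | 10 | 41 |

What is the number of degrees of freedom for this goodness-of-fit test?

There are k = 7 categories and 1 parameter estimated from the data, so df = 7 − 1 − 1 = 5.

5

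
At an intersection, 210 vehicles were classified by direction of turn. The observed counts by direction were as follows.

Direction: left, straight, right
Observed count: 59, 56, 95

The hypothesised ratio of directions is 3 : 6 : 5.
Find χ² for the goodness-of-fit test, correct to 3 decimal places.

22.533

Ratio total = 14. Expected counts: 210×3/14 = 45, 210×6/14 = 90, 210×5/14 = 75.
left: (59 − 45)²/45 = 196/45 = 4.3556
straight: (56 − 90)²/90 = 1156/90 = 12.8444
right: (95 − 75)²/75 = 400/75 = 5.3333
Sum = 22.533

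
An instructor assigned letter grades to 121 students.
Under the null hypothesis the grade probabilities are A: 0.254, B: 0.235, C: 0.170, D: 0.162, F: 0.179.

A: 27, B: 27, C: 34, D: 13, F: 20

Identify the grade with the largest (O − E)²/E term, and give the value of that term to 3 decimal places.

Expected counts E_i = n·p_i: 121×0.254 = 30.734, 121×0.235 = 28.435, 121×0.170 = 20.57, 121×0.162 = 19.602, 121×0.179 = 21.659.
cat         O        E   (O−E)²/E
A          27   30.734     0.4537
B          27   28.435     0.0724
C          34    20.57     8.7683
D          13   19.602     2.2236
F          20   21.659     0.1271
The largest term is for C: 8.768.

C, 8.768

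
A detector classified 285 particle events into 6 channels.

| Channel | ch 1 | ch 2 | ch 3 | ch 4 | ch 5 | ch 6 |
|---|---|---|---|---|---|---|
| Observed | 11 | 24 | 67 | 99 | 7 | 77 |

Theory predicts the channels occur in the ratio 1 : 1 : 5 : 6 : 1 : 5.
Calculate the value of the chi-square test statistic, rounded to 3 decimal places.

12.540

Ratio total = 19. Expected counts: 285×1/19 = 15, 285×1/19 = 15, 285×5/19 = 75, 285×6/19 = 90, 285×1/19 = 15, 285×5/19 = 75.
χ² = (11−15)²/15 + (24−15)²/15 + (67−75)²/75 + (99−90)²/90 + (7−15)²/15 + (77−75)²/75
   = 1.0667 + 5.4000 + 0.8533 + 0.9000 + 4.2667 + 0.0533
Sum = 12.540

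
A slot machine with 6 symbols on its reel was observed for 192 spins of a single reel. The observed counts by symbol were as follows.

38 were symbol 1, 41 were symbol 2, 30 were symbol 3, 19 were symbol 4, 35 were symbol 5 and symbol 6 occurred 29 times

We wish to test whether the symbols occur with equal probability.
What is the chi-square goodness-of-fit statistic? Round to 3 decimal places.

9.625

Expected count for each of the 6 categories: 192/6 = 32.
symbol 1: (38 − 32)²/32 = 36/32 = 1.1250
symbol 2: (41 − 32)²/32 = 81/32 = 2.5313
symbol 3: (30 − 32)²/32 = 4/32 = 0.1250
symbol 4: (19 − 32)²/32 = 169/32 = 5.2813
symbol 5: (35 − 32)²/32 = 9/32 = 0.2813
symbol 6: (29 − 32)²/32 = 9/32 = 0.2813
Sum = 9.625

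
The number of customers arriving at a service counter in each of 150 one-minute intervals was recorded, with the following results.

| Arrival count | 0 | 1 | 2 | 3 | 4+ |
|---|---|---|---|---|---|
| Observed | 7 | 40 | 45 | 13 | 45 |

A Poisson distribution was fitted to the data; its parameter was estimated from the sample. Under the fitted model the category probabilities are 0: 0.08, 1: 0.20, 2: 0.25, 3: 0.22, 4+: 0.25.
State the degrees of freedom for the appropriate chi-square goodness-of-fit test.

There are k = 5 categories and 1 parameter estimated from the data, so df = 5 − 1 − 1 = 3.

3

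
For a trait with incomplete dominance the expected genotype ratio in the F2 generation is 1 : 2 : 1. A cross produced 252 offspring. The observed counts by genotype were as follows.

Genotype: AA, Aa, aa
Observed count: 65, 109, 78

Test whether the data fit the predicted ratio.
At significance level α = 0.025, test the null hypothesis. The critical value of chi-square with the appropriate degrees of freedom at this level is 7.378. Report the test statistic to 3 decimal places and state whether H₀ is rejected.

5.929; do not reject

Ratio total = 4. Expected counts: 252×1/4 = 63, 252×2/4 = 126, 252×1/4 = 63.
cat         O        E   (O−E)²/E
AA         65       63     0.0635
Aa        109      126     2.2937
aa         78       63     3.5714
Sum = 5.929
df = 2. Since 5.929 < 7.378, we do not reject H₀.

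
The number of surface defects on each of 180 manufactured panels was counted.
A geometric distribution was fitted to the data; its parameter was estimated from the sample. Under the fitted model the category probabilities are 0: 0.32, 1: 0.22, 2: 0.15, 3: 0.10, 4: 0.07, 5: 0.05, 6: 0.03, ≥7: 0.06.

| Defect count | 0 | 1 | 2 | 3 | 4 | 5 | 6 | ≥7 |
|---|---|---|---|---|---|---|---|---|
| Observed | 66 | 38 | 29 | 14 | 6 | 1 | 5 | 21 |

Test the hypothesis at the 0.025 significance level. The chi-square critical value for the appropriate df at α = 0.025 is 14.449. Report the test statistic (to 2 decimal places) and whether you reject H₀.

Expected counts E_i = n·p_i: 180×0.32 = 57.6, 180×0.22 = 39.6, 180×0.15 = 27, 180×0.10 = 18, 180×0.07 = 12.6, 180×0.05 = 9, 180×0.03 = 5.4, 180×0.06 = 10.8.
0: (66 − 57.6)²/57.6 = 70.56/57.6 = 1.225
1: (38 − 39.6)²/39.6 = 2.56/39.6 = 0.065
2: (29 − 27)²/27 = 4/27 = 0.148
3: (14 − 18)²/18 = 16/18 = 0.889
4: (6 − 12.6)²/12.6 = 43.56/12.6 = 3.457
5: (1 − 9)²/9 = 64/9 = 7.111
6: (5 − 5.4)²/5.4 = 0.16/5.4 = 0.030
≥7: (21 − 10.8)²/10.8 = 104.04/10.8 = 9.633
Sum = 22.56
df = 6. Since 22.56 > 14.449, we reject H₀.

22.56; reject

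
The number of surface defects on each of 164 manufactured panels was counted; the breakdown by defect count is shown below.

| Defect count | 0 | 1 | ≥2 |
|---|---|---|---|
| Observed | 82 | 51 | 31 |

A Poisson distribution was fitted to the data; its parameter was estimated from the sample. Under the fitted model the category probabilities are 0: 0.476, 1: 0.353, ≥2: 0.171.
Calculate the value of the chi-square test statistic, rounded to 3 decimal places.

1.331

Expected counts E_i = n·p_i: 164×0.476 = 78.064, 164×0.353 = 57.892, 164×0.171 = 28.044.
0: (82 − 78.064)²/78.064 = 15.492096/78.064 = 0.1985
1: (51 − 57.892)²/57.892 = 47.499664/57.892 = 0.8205
≥2: (31 − 28.044)²/28.044 = 8.737936/28.044 = 0.3116
Sum = 1.331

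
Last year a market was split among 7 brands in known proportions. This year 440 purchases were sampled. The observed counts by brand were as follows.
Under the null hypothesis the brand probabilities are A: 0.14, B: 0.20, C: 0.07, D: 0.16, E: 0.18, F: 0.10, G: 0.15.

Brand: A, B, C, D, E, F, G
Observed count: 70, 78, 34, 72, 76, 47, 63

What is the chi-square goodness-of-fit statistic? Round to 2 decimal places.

Expected counts E_i = n·p_i: 440×0.14 = 61.6, 440×0.20 = 88, 440×0.07 = 30.8, 440×0.16 = 70.4, 440×0.18 = 79.2, 440×0.10 = 44, 440×0.15 = 66.
χ² = (70−61.6)²/61.6 + (78−88)²/88 + (34−30.8)²/30.8 + (72−70.4)²/70.4 + (76−79.2)²/79.2 + (47−44)²/44 + (63−66)²/66
   = 1.145 + 1.136 + 0.332 + 0.036 + 0.129 + 0.205 + 0.136
Sum = 3.12

3.12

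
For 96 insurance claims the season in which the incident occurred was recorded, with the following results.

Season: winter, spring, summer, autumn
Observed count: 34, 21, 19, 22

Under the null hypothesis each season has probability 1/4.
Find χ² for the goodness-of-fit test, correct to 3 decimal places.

5.750

Under H₀ each category has probability 1/4, so each expected count is 96/4 = 24.
winter: (34 − 24)²/24 = 100/24 = 4.1667
spring: (21 − 24)²/24 = 9/24 = 0.3750
summer: (19 − 24)²/24 = 25/24 = 1.0417
autumn: (22 − 24)²/24 = 4/24 = 0.1667
Sum = 5.750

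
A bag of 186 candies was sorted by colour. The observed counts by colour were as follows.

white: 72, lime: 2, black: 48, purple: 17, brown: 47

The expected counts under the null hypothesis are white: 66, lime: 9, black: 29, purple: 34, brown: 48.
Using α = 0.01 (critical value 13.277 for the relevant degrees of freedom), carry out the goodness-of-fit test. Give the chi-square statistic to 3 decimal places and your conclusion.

χ² = (72−66)²/66 + (2−9)²/9 + (48−29)²/29 + (17−34)²/34 + (47−48)²/48
   = 0.5455 + 5.4444 + 12.4483 + 8.5000 + 0.0208
Sum = 26.959
df = 4. Since 26.959 > 13.277, we reject H₀.

26.959; reject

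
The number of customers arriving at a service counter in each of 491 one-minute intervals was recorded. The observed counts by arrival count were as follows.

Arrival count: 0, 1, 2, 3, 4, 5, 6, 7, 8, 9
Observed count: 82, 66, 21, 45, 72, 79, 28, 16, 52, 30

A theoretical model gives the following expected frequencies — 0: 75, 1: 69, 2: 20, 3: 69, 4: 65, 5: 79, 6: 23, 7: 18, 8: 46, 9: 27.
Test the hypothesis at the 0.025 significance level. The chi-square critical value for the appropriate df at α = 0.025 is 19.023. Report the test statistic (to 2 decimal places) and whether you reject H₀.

12.36; do not reject

cat         O        E   (O−E)²/E
0          82       75      0.653
1          66       69      0.130
2          21       20      0.050
3          45       69      8.348
4          72       65      0.754
5          79       79      0.000
6          28       23      1.087
7          16       18      0.222
8          52       46      0.783
9          30       27      0.333
Sum = 12.36
df = 9. Since 12.36 < 19.023, we do not reject H₀.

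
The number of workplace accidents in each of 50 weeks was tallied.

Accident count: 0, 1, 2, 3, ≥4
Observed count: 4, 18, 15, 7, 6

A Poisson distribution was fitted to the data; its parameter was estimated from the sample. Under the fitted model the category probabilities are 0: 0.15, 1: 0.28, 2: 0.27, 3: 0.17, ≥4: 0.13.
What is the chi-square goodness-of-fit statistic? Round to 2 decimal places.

3.25

Expected counts E_i = n·p_i: 50×0.15 = 7.5, 50×0.28 = 14, 50×0.27 = 13.5, 50×0.17 = 8.5, 50×0.13 = 6.5.
χ² = (4−7.5)²/7.5 + (18−14)²/14 + (15−13.5)²/13.5 + (7−8.5)²/8.5 + (6−6.5)²/6.5
   = 1.633 + 1.143 + 0.167 + 0.265 + 0.038
Sum = 3.25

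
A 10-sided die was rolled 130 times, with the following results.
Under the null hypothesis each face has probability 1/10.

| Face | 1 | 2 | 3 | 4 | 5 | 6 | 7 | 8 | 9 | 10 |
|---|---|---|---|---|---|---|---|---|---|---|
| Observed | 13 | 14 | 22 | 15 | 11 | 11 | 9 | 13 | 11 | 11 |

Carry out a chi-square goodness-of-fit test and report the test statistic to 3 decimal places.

Expected count for each of the 10 categories: 130/10 = 13.
cat         O        E   (O−E)²/E
1          13       13     0.0000
2          14       13     0.0769
3          22       13     6.2308
4          15       13     0.3077
5          11       13     0.3077
6          11       13     0.3077
7           9       13     1.2308
8          13       13     0.0000
9          11       13     0.3077
10         11       13     0.3077
Sum = 9.077

9.077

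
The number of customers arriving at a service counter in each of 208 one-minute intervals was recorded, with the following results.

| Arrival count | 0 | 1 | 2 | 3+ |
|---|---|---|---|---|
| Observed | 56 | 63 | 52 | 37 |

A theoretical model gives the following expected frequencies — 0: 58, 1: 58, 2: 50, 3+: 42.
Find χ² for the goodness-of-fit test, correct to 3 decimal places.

0: (56 − 58)²/58 = 4/58 = 0.0690
1: (63 − 58)²/58 = 25/58 = 0.4310
2: (52 − 50)²/50 = 4/50 = 0.0800
3+: (37 − 42)²/42 = 25/42 = 0.5952
Sum = 1.175

1.175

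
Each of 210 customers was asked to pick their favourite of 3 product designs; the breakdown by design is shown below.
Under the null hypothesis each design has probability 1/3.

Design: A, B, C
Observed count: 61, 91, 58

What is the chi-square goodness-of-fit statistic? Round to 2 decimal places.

Expected count for each of the 3 categories: 210/3 = 70.
cat         O        E   (O−E)²/E
A          61       70      1.157
B          91       70      6.300
C          58       70      2.057
Sum = 9.51

9.51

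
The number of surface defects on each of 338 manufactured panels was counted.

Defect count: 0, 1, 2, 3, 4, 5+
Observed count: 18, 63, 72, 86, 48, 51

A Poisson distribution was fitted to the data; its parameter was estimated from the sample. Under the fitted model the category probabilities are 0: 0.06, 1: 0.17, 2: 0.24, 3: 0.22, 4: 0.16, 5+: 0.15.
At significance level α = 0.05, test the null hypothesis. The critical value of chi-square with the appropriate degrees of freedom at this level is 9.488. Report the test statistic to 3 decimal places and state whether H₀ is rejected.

Expected counts E_i = n·p_i: 338×0.06 = 20.28, 338×0.17 = 57.46, 338×0.24 = 81.12, 338×0.22 = 74.36, 338×0.16 = 54.08, 338×0.15 = 50.7.
cat         O        E   (O−E)²/E
0          18    20.28     0.2563
1          63    57.46     0.5341
2          72    81.12     1.0253
3          86    74.36     1.8221
4          48    54.08     0.6836
5+         51     50.7     0.0018
Sum = 4.323
df = 4. Since 4.323 < 9.488, we do not reject H₀.

4.323; do not reject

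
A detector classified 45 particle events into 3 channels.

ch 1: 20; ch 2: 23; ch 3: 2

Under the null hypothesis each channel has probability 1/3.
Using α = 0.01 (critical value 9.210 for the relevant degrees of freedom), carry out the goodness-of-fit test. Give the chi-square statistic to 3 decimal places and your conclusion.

17.200; reject

Expected count for each of the 3 categories: 45/3 = 15.
ch 1: (20 − 15)²/15 = 25/15 = 1.6667
ch 2: (23 − 15)²/15 = 64/15 = 4.2667
ch 3: (2 − 15)²/15 = 169/15 = 11.2667
Sum = 17.200
df = 2. Since 17.200 > 9.210, we reject H₀.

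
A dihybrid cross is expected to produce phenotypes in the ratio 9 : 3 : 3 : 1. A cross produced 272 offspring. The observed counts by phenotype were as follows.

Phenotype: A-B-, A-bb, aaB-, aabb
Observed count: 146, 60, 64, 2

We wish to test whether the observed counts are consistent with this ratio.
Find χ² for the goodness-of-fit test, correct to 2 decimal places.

Ratio total = 16. Expected counts: 272×9/16 = 153, 272×3/16 = 51, 272×3/16 = 51, 272×1/16 = 17.
cat         O        E   (O−E)²/E
A-B-      146      153      0.320
A-bb       60       51      1.588
aaB-       64       51      3.314
aabb        2       17     13.235
Sum = 18.46

18.46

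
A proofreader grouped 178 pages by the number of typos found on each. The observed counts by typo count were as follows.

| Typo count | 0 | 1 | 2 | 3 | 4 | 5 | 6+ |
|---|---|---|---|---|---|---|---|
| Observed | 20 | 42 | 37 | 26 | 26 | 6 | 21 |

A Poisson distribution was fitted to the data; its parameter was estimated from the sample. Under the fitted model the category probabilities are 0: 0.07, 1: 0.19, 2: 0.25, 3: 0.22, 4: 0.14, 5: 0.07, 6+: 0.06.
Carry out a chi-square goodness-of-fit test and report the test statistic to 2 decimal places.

Expected counts E_i = n·p_i: 178×0.07 = 12.46, 178×0.19 = 33.82, 178×0.25 = 44.5, 178×0.22 = 39.16, 178×0.14 = 24.92, 178×0.07 = 12.46, 178×0.06 = 10.68.
0: (20 − 12.46)²/12.46 = 56.8516/12.46 = 4.563
1: (42 − 33.82)²/33.82 = 66.9124/33.82 = 1.978
2: (37 − 44.5)²/44.5 = 56.25/44.5 = 1.264
3: (26 − 39.16)²/39.16 = 173.1856/39.16 = 4.423
4: (26 − 24.92)²/24.92 = 1.1664/24.92 = 0.047
5: (6 − 12.46)²/12.46 = 41.7316/12.46 = 3.349
6+: (21 − 10.68)²/10.68 = 106.5024/10.68 = 9.972
Sum = 25.60

25.60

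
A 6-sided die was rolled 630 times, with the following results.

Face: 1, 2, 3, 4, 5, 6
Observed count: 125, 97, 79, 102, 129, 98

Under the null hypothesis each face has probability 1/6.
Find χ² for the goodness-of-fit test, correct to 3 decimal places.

16.895

Under H₀ each category has probability 1/6, so each expected count is 630/6 = 105.
χ² = (125−105)²/105 + (97−105)²/105 + (79−105)²/105 + (102−105)²/105 + (129−105)²/105 + (98−105)²/105
   = 3.8095 + 0.6095 + 6.4381 + 0.0857 + 5.4857 + 0.4667
Sum = 16.895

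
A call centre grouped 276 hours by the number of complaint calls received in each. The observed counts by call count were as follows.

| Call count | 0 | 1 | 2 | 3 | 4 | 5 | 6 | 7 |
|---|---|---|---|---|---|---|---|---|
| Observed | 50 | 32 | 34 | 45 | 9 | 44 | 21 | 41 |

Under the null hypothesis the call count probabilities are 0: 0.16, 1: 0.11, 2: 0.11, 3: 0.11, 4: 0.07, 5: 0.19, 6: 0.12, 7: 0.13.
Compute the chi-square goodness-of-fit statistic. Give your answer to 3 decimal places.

Expected counts E_i = n·p_i: 276×0.16 = 44.16, 276×0.11 = 30.36, 276×0.11 = 30.36, 276×0.11 = 30.36, 276×0.07 = 19.32, 276×0.19 = 52.44, 276×0.12 = 33.12, 276×0.13 = 35.88.
0: (50 − 44.16)²/44.16 = 34.1056/44.16 = 0.7723
1: (32 − 30.36)²/30.36 = 2.6896/30.36 = 0.0886
2: (34 − 30.36)²/30.36 = 13.2496/30.36 = 0.4364
3: (45 − 30.36)²/30.36 = 214.3296/30.36 = 7.0596
4: (9 − 19.32)²/19.32 = 106.5024/19.32 = 5.5125
5: (44 − 52.44)²/52.44 = 71.2336/52.44 = 1.3584
6: (21 − 33.12)²/33.12 = 146.8944/33.12 = 4.4352
7: (41 − 35.88)²/35.88 = 26.2144/35.88 = 0.7306
Sum = 20.394

20.394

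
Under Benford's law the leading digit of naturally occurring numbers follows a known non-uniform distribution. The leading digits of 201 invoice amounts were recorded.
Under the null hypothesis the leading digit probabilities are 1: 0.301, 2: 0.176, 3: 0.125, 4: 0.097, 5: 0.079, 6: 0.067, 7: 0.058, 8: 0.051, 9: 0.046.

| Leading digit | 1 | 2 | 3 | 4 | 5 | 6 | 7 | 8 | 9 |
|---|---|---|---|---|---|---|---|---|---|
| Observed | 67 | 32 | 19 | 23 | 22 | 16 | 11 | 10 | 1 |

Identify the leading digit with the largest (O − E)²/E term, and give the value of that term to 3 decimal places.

Expected counts E_i = n·p_i: 201×0.301 = 60.501, 201×0.176 = 35.376, 201×0.125 = 25.125, 201×0.097 = 19.497, 201×0.079 = 15.879, 201×0.067 = 13.467, 201×0.058 = 11.658, 201×0.051 = 10.251, 201×0.046 = 9.246.
χ² = (67−60.501)²/60.501 + (32−35.376)²/35.376 + (19−25.125)²/25.125 + (23−19.497)²/19.497 + (22−15.879)²/15.879 + (16−13.467)²/13.467 + (11−11.658)²/11.658 + (10−10.251)²/10.251 + (1−9.246)²/9.246
   = 0.6981 + 0.3222 + 1.4932 + 0.6294 + 2.3595 + 0.4764 + 0.0371 + 0.0061 + 7.3542
The largest term is for 9: 7.354.

9, 7.354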